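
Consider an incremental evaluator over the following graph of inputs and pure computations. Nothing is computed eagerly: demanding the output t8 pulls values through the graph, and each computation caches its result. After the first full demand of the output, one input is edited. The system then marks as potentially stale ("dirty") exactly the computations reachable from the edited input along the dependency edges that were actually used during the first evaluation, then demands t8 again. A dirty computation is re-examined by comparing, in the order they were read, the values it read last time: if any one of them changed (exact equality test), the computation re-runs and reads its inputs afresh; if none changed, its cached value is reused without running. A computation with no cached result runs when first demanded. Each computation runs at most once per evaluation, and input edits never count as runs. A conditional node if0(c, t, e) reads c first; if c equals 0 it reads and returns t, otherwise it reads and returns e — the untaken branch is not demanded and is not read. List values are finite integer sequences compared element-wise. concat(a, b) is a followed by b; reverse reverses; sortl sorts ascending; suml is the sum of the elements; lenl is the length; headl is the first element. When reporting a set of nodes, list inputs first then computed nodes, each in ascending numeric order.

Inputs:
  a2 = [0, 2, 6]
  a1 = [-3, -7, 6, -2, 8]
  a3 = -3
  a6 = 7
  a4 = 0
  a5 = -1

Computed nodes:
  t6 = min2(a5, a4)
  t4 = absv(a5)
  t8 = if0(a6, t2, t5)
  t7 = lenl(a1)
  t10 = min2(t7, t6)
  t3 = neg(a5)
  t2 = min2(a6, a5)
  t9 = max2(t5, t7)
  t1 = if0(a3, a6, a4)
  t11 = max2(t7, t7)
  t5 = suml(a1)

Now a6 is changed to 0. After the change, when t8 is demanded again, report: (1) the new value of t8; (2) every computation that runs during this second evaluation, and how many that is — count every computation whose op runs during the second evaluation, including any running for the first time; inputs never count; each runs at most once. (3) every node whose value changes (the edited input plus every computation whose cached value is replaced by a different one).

Initial pass — values computed on the first demand:
  t5 = suml([-3, -7, 6, -2, 8]) = 2
  t8 = if0(a6=7 -> else branch t5) = 2

Second demand — change propagation:
  t2: newly demanded (no cache) — executes and yields -1.
  t8: re-runs because a6 7->0; new result -1.

The important point: the flipped condition pulls in fresh nodes; t2 runs for the first time.

t8 now evaluates to -1.
Run set: t2, t8 (2 run).
Changed values: a6, t8.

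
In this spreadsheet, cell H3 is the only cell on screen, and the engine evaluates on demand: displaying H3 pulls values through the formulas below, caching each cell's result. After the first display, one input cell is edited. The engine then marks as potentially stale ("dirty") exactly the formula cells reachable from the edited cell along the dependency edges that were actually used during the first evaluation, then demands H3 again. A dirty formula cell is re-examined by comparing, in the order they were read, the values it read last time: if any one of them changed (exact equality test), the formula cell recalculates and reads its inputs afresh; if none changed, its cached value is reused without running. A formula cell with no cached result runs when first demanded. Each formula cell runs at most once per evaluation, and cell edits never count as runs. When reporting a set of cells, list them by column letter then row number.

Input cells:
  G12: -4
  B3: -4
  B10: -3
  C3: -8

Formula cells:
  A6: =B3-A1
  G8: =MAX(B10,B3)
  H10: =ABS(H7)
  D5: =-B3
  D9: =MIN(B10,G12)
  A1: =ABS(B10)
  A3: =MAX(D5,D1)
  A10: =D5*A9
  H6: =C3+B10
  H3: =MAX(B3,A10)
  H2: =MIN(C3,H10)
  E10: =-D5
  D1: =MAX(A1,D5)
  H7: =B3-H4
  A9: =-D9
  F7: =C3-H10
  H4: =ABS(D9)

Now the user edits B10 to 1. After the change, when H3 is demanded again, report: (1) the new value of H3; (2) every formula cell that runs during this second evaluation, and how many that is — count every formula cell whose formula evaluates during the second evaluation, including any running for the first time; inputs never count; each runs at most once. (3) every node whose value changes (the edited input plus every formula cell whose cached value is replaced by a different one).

H3 now evaluates to 16.
Run set: D9 (1 run).
Changed values: B10.
The important point: D9 recomputes to an identical value, and the output ends up unchanged.

Initial pass — values computed on the first demand:
  D5 = -(-4) = 4
  D9 = MIN(-3, -4) = -4
  A9 = -(-4) = 4
  A10 = 4 * 4 = 16
  H3 = MAX(-4, 16) = 16

Second demand — change propagation:
  D9: re-runs because B10 -3->1; new result -4 (unchanged).
  A9: re-examined; everything it read last time is the same (D9 unchanged) — cache 4 kept, no run.
  A10: re-examined; everything it read last time is the same (D5 unchanged, A9 unchanged) — cache 16 kept, no run.
  H3: re-examined; everything it read last time is the same (B3 unchanged, A10 unchanged) — cache 16 kept, no run.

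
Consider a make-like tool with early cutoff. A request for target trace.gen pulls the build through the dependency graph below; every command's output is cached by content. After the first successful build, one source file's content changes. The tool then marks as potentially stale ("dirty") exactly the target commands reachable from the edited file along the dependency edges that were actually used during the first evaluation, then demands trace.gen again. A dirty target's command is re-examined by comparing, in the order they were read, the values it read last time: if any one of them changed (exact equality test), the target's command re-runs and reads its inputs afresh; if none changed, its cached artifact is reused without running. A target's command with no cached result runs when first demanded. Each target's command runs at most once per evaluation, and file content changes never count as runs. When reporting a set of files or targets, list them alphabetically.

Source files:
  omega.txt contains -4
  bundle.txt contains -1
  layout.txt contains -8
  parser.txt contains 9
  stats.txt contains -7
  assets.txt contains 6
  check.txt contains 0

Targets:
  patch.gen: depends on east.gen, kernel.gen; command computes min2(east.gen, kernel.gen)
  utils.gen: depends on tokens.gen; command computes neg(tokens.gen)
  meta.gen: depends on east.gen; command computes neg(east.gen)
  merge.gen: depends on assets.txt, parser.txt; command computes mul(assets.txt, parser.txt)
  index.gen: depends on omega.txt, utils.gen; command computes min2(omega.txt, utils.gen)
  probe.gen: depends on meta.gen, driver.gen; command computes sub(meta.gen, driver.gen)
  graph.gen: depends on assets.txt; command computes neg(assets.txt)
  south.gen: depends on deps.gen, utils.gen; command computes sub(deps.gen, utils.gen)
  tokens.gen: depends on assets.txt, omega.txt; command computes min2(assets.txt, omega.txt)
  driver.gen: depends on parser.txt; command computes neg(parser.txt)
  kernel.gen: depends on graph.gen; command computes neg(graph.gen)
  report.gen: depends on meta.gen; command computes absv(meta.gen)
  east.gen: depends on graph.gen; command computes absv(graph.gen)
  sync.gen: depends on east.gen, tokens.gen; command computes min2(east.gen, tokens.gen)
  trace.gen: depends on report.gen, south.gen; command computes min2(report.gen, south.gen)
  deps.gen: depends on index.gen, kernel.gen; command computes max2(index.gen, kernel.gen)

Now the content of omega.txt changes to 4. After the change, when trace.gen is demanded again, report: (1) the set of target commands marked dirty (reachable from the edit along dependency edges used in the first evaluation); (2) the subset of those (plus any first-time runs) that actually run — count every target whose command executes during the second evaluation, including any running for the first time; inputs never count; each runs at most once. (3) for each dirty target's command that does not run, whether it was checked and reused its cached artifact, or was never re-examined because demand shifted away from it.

The edit dirties: deps.gen, index.gen, south.gen, tokens.gen, trace.gen, utils.gen.
5 target commands run: index.gen, south.gen, tokens.gen, trace.gen, utils.gen.
Cache hits after checking: deps.gen.
Note where the cutoff bites: deps.gen is checked, finds nothing changed, and keeps its cache.

First demand of the output computes:
  graph.gen = neg(6) = -6
  east.gen = absv(-6) = 6
  kernel.gen = neg(-6) = 6
  meta.gen = neg(6) = -6
  report.gen = absv(-6) = 6
  tokens.gen = min2(6, -4) = -4
  utils.gen = neg(-4) = 4
  index.gen = min2(-4, 4) = -4
  deps.gen = max2(-4, 6) = 6
  south.gen = sub(6, 4) = 2
  trace.gen = min2(6, 2) = 2

After the edit, cleaning proceeds:
  tokens.gen: a read changed (omega.txt -4->4) — executes, giving 4.
  utils.gen: a read changed (tokens.gen -4->4) — executes, giving -4.
  index.gen: a read changed (omega.txt -4->4; utils.gen 4->-4) — executes, giving -4 — identical to its old value.
  deps.gen: dirty, but its reads are unchanged (index.gen unchanged, kernel.gen unchanged); cached 6 stands.
  south.gen: a read changed (utils.gen 4->-4) — executes, giving 10.
  trace.gen: a read changed (south.gen 2->10) — executes, giving 6.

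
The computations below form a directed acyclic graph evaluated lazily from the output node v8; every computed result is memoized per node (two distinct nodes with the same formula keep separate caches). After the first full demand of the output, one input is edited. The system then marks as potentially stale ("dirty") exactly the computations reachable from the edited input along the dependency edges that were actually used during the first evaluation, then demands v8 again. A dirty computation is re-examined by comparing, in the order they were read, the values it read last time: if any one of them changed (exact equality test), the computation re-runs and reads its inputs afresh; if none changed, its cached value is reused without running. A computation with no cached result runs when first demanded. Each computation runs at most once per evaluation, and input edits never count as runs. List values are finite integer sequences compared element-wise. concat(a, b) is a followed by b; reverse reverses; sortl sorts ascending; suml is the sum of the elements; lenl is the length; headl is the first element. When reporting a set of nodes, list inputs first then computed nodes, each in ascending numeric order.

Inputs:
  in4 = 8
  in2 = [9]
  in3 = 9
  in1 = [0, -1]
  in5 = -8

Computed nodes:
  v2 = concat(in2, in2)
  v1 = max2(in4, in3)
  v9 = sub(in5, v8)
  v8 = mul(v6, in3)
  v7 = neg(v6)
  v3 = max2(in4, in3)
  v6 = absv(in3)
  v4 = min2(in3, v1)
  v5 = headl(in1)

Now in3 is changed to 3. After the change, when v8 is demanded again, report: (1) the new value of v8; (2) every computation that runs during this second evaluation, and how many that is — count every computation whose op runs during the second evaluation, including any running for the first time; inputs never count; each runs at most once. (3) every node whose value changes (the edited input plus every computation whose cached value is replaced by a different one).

Demanding v8 again yields 9.
2 computations run: v6, v8.
The nodes whose values change: in3, v6, v8.

First demand of the output computes:
  v6 = absv(9) = 9
  v8 = mul(9, 9) = 81

After the edit, cleaning proceeds:
  v6: a read changed (in3 9->3) — executes, giving 3.
  v8: a read changed (v6 9->3; in3 9->3) — executes, giving 9.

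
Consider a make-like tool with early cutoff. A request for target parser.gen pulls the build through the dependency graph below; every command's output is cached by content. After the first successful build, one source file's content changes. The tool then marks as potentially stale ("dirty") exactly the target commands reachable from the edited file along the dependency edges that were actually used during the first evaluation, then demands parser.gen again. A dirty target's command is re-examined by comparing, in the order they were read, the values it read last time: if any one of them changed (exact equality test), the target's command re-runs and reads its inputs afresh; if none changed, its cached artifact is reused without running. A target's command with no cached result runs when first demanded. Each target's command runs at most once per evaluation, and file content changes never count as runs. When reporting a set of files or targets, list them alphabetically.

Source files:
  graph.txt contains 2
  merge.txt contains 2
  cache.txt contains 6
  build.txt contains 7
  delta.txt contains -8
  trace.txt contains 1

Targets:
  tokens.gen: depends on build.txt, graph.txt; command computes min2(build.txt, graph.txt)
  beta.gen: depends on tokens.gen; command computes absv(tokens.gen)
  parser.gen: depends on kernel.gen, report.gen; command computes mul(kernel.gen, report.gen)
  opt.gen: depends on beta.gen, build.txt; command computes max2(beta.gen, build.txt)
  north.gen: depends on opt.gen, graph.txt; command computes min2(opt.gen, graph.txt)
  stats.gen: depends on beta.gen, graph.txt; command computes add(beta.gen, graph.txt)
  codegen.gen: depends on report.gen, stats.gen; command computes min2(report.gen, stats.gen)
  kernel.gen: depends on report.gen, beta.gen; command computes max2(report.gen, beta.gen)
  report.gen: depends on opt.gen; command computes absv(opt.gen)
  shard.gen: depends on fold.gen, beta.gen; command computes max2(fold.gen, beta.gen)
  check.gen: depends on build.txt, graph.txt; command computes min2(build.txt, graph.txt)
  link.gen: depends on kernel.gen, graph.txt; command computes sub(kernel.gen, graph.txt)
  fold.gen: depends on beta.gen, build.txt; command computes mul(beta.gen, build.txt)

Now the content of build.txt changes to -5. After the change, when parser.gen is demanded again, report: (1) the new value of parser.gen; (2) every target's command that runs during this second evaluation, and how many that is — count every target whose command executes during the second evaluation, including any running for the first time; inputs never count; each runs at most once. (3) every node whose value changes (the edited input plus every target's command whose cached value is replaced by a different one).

Demanding parser.gen again yields 25.
6 target commands run: beta.gen, kernel.gen, opt.gen, parser.gen, report.gen, tokens.gen.
The nodes whose values change: beta.gen, build.txt, kernel.gen, opt.gen, parser.gen, report.gen, tokens.gen.

First demand of the output computes:
  tokens.gen = min2(7, 2) = 2
  beta.gen = absv(2) = 2
  opt.gen = max2(2, 7) = 7
  report.gen = absv(7) = 7
  kernel.gen = max2(7, 2) = 7
  parser.gen = mul(7, 7) = 49

After the edit, cleaning proceeds:
  tokens.gen: a read changed (build.txt 7->-5) — executes, giving -5.
  beta.gen: a read changed (tokens.gen 2->-5) — executes, giving 5.
  opt.gen: a read changed (beta.gen 2->5; build.txt 7->-5) — executes, giving 5.
  report.gen: a read changed (opt.gen 7->5) — executes, giving 5.
  kernel.gen: a read changed (report.gen 7->5; beta.gen 2->5) — executes, giving 5.
  parser.gen: a read changed (kernel.gen 7->5; report.gen 7->5) — executes, giving 25.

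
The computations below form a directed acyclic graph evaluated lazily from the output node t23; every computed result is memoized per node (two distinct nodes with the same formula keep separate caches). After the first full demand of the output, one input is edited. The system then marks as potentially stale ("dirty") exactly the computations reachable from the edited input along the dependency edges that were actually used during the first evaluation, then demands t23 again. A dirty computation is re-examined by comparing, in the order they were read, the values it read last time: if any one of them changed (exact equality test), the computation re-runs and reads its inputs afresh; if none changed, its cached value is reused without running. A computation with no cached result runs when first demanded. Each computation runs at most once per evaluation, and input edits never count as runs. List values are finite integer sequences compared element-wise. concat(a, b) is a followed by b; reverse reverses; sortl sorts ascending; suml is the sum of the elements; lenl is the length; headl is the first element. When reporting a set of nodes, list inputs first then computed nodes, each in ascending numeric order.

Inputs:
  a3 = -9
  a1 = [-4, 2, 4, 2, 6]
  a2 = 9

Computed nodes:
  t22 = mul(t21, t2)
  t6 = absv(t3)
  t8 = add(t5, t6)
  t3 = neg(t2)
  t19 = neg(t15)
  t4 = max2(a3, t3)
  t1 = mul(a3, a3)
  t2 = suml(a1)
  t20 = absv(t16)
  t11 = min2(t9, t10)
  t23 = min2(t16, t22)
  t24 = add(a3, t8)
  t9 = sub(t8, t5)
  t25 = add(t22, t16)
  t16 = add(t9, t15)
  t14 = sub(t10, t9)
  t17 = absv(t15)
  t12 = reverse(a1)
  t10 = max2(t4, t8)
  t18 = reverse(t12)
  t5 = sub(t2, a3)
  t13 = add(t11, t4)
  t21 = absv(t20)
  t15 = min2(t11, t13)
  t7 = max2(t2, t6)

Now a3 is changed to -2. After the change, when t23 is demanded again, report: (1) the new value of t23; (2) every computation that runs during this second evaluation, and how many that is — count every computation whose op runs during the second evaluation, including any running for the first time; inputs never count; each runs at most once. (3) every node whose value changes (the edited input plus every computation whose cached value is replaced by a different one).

First demand of the output computes:
  t2 = suml([-4, 2, 4, 2, 6]) = 10
  t3 = neg(10) = -10
  t4 = max2(-9, -10) = -9
  t5 = sub(10, -9) = 19
  t6 = absv(-10) = 10
  t8 = add(19, 10) = 29
  t9 = sub(29, 19) = 10
  t10 = max2(-9, 29) = 29
  t11 = min2(10, 29) = 10
  t13 = add(10, -9) = 1
  t15 = min2(10, 1) = 1
  t16 = add(10, 1) = 11
  t20 = absv(11) = 11
  t21 = absv(11) = 11
  t22 = mul(11, 10) = 110
  t23 = min2(11, 110) = 11

After the edit, cleaning proceeds:
  t4: a read changed (a3 -9->-2) — executes, giving -2.
  t5: a read changed (a3 -9->-2) — executes, giving 12.
  t8: a read changed (t5 19->12) — executes, giving 22.
  t9: a read changed (t8 29->22; t5 19->12) — executes, giving 10 — identical to its old value.
  t10: a read changed (t4 -9->-2; t8 29->22) — executes, giving 22.
  t11: a read changed (t10 29->22) — executes, giving 10 — identical to its old value.
  t13: a read changed (t4 -9->-2) — executes, giving 8.
  t15: a read changed (t13 1->8) — executes, giving 8.
  t16: a read changed (t15 1->8) — executes, giving 18.
  t20: a read changed (t16 11->18) — executes, giving 18.
  t21: a read changed (t20 11->18) — executes, giving 18.
  t22: a read changed (t21 11->18) — executes, giving 180.
  t23: a read changed (t16 11->18; t22 110->180) — executes, giving 18.

Demanding t23 again yields 18.
13 computations run: t4, t5, t8, t9, t10, t11, t13, t15, t16, t20, t21, t22, t23.
The nodes whose values change: a3, t4, t5, t8, t10, t13, t15, t16, t20, t21, t22, t23.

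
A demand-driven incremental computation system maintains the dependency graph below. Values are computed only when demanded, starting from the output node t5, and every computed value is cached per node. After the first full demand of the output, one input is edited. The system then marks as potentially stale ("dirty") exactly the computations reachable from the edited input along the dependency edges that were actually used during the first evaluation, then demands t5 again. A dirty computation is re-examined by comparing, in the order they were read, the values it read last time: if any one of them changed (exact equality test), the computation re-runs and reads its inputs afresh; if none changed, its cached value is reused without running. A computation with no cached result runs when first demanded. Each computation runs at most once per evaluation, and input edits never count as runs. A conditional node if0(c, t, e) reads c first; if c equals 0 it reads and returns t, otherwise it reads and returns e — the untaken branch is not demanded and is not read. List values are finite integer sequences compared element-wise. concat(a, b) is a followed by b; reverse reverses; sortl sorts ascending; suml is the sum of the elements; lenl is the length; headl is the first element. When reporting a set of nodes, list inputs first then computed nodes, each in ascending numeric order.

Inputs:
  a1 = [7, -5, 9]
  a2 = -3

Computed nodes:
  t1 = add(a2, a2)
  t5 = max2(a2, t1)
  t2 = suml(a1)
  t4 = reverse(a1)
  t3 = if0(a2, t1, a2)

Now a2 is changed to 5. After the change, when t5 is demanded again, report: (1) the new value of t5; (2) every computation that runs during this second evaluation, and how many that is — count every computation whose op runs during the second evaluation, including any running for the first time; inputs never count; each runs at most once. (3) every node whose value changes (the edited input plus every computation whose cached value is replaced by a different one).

First evaluation (everything demanded from the output):
  t1 = add(-3, -3) = -6
  t5 = max2(-3, -6) = -3

Propagation after the edit:
  t1: runs — a2 -3->5; a2 -3->5; result 10.
  t5: runs — a2 -3->5; t1 -6->10; result 10.

New value of t5: 10.
Computations that run: t1, t5 — 2 in total.
Values that change: a2, t1, t5.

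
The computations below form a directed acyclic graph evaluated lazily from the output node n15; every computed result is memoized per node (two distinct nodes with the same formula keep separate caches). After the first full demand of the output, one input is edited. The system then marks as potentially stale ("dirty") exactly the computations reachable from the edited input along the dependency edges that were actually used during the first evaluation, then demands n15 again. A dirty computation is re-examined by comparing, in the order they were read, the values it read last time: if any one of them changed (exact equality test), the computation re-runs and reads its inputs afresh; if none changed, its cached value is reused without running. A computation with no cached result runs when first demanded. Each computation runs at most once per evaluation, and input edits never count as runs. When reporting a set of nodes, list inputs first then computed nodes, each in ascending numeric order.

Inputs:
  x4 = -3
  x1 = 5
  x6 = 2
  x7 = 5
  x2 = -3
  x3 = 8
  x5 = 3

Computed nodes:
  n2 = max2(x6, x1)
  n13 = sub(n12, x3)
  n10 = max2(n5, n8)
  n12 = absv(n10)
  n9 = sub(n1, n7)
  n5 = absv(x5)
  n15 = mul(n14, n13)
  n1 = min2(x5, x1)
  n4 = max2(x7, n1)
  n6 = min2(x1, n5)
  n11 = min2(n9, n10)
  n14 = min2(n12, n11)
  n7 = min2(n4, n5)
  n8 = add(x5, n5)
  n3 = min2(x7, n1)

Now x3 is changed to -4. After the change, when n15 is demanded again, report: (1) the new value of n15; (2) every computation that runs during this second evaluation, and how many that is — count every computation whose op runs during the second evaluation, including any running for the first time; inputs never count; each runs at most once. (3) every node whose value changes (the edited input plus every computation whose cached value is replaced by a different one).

Demanding n15 again yields 0.
2 computations run: n13, n15.
The nodes whose values change: x3, n13.

First demand of the output computes:
  n1 = min2(3, 5) = 3
  n4 = max2(5, 3) = 5
  n5 = absv(3) = 3
  n7 = min2(5, 3) = 3
  n8 = add(3, 3) = 6
  n9 = sub(3, 3) = 0
  n10 = max2(3, 6) = 6
  n11 = min2(0, 6) = 0
  n12 = absv(6) = 6
  n13 = sub(6, 8) = -2
  n14 = min2(6, 0) = 0
  n15 = mul(0, -2) = 0

After the edit, cleaning proceeds:
  n13: a read changed (x3 8->-4) — executes, giving 10.
  n15: a read changed (n13 -2->10) — executes, giving 0 — identical to its old value.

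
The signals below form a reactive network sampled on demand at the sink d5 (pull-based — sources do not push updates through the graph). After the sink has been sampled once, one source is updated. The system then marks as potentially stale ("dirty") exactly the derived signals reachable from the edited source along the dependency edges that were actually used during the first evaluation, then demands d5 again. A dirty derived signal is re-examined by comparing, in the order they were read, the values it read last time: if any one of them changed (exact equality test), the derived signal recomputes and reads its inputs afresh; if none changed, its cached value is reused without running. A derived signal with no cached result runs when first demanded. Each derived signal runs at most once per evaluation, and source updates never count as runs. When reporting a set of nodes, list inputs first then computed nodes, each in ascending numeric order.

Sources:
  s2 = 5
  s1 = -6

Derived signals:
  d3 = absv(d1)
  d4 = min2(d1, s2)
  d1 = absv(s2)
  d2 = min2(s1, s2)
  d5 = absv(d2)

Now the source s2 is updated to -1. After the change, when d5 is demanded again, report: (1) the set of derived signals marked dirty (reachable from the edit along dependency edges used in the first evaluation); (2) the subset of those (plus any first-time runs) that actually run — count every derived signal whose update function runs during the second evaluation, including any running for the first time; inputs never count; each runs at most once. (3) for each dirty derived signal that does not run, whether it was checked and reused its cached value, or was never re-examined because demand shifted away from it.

Dirty set: d2, d5.
Run set: d2 (1 run).
Re-examined without running (cache reused): d5.
The important point: d2 recomputes to an identical value, and the output ends up unchanged.

Initial pass — values computed on the first demand:
  d2 = min2(-6, 5) = -6
  d5 = absv(-6) = 6

Second demand — change propagation:
  d2: re-runs because s2 5->-1; new result -6 (unchanged).
  d5: re-examined; everything it read last time is the same (d2 unchanged) — cache 6 kept, no run.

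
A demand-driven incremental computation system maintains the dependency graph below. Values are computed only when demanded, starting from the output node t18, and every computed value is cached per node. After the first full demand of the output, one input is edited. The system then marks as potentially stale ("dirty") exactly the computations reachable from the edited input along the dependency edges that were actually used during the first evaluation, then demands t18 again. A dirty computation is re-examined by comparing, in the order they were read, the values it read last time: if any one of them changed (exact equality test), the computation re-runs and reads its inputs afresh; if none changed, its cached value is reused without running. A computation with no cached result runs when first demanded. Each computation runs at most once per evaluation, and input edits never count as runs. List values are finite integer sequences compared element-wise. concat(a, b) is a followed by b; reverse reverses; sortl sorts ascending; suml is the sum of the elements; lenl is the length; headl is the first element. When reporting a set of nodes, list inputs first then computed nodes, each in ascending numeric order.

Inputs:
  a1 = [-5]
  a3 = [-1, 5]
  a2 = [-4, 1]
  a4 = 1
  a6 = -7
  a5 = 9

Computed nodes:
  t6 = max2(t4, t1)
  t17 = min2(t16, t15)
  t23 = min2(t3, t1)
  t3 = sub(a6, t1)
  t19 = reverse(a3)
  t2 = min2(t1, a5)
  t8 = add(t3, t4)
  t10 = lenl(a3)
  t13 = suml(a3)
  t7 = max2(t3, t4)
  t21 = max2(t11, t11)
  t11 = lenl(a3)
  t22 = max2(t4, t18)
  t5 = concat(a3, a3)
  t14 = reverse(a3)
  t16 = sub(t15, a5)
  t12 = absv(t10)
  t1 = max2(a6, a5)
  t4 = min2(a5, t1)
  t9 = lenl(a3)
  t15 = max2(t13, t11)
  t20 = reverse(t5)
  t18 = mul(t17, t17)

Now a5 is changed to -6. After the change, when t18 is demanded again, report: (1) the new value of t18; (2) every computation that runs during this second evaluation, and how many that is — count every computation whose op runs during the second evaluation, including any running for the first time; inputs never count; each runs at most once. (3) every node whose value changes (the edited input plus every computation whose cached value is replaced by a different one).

New value of t18: 16.
Computations that run: t16, t17, t18 — 3 in total.
Values that change: a5, t16, t17, t18.

First evaluation (everything demanded from the output):
  t11 = lenl([-1, 5]) = 2
  t13 = suml([-1, 5]) = 4
  t15 = max2(4, 2) = 4
  t16 = sub(4, 9) = -5
  t17 = min2(-5, 4) = -5
  t18 = mul(-5, -5) = 25

Propagation after the edit:
  t16: runs — a5 9->-6; result 10.
  t17: runs — t16 -5->10; result 4.
  t18: runs — t17 -5->4; t17 -5->4; result 16.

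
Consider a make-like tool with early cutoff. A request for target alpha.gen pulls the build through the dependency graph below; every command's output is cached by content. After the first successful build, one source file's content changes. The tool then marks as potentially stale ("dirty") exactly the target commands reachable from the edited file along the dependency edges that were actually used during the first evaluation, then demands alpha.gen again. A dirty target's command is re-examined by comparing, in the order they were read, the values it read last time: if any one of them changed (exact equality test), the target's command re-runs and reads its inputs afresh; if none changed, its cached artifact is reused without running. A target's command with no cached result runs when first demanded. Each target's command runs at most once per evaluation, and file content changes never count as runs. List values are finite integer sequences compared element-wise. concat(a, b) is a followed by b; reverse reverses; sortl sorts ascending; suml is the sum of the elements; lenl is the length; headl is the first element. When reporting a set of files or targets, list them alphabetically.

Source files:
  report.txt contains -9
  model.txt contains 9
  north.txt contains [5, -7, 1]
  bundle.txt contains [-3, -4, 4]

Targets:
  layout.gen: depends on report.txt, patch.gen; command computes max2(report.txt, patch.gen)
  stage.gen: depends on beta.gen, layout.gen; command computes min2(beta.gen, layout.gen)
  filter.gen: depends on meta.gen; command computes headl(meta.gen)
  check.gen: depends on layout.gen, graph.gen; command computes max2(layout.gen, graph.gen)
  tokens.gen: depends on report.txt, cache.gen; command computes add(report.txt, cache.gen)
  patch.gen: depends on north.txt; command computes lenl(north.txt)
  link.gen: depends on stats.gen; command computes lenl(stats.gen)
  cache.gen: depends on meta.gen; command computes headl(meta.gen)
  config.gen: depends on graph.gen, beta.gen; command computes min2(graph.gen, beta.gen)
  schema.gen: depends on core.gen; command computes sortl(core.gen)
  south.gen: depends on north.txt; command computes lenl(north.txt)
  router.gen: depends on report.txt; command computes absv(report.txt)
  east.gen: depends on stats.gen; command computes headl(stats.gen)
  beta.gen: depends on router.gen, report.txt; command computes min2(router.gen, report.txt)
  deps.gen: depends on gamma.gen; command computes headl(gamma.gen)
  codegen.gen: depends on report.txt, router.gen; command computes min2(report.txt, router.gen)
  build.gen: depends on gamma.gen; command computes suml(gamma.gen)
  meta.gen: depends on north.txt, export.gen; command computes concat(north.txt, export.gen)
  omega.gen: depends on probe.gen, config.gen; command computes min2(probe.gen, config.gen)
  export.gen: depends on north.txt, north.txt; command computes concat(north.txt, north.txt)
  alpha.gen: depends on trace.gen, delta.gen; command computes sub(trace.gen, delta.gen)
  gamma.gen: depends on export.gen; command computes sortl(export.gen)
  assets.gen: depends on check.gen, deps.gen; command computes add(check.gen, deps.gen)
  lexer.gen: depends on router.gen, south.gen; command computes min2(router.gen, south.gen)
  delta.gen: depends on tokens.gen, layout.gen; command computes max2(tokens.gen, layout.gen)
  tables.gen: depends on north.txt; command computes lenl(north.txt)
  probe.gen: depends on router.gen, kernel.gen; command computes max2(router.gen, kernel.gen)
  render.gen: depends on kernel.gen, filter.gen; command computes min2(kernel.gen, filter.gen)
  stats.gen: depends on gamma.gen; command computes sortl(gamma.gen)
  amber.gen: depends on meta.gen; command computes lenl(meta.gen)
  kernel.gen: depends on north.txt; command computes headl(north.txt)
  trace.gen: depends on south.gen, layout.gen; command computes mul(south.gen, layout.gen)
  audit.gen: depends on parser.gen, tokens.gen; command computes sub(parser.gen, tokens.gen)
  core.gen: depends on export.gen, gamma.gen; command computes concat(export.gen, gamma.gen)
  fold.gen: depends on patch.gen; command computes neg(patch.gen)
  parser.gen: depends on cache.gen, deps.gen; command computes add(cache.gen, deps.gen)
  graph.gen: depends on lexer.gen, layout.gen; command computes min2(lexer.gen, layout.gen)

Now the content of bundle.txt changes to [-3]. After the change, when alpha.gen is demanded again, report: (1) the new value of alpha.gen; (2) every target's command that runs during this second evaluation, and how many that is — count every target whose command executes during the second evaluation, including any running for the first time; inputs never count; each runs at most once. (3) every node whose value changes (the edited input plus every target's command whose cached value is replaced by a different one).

Demanding alpha.gen again yields 6.
0 target commands run: none.
The nodes whose values change: bundle.txt.
Note the shortcut — nothing in the graph depends on bundle.txt at all, so no recomputation happens.

First demand of the output computes:
  export.gen = concat([5, -7, 1], [5, -7, 1]) = [5, -7, 1, 5, -7, 1]
  meta.gen = concat([5, -7, 1], [5, -7, 1, 5, -7, 1]) = [5, -7, 1, 5, -7, 1, 5, -7, 1]
  cache.gen = headl([5, -7, 1, 5, -7, 1, 5, -7, 1]) = 5
  patch.gen = lenl([5, -7, 1]) = 3
  layout.gen = max2(-9, 3) = 3
  south.gen = lenl([5, -7, 1]) = 3
  tokens.gen = add(-9, 5) = -4
  delta.gen = max2(-4, 3) = 3
  trace.gen = mul(3, 3) = 9
  alpha.gen = sub(9, 3) = 6

After the edit, cleaning proceeds:
  no node depends on bundle.txt at all; the second demand re-runs nothing.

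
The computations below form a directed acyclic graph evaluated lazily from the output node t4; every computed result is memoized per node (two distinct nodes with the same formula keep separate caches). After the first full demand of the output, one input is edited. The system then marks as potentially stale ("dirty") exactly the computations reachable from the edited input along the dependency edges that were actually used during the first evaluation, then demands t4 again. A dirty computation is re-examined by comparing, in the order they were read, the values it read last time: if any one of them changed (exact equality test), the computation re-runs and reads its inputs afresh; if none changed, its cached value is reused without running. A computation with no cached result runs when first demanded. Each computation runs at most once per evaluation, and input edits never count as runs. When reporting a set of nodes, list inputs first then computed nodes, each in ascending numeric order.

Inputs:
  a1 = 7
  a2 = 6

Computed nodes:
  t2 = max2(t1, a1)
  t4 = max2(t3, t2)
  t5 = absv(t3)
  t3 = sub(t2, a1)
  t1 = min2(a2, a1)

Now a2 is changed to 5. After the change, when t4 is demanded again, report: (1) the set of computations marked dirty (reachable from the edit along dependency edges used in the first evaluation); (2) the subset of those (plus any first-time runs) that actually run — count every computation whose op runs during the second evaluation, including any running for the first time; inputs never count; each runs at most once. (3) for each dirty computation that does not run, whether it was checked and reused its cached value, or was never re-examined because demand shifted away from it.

The edit dirties: t1, t2, t3, t4.
2 computations run: t1, t2.
Cache hits after checking: t3, t4.
Note the absorption at t2: it re-runs yet its value is the same, leaving the output's value untouched.

First demand of the output computes:
  t1 = min2(6, 7) = 6
  t2 = max2(6, 7) = 7
  t3 = sub(7, 7) = 0
  t4 = max2(0, 7) = 7

After the edit, cleaning proceeds:
  t1: a read changed (a2 6->5) — executes, giving 5.
  t2: a read changed (t1 6->5) — executes, giving 7 — identical to its old value.
  t3: dirty, but its reads are unchanged (t2 unchanged, a1 unchanged); cached 0 stands.
  t4: dirty, but its reads are unchanged (t3 unchanged, t2 unchanged); cached 7 stands.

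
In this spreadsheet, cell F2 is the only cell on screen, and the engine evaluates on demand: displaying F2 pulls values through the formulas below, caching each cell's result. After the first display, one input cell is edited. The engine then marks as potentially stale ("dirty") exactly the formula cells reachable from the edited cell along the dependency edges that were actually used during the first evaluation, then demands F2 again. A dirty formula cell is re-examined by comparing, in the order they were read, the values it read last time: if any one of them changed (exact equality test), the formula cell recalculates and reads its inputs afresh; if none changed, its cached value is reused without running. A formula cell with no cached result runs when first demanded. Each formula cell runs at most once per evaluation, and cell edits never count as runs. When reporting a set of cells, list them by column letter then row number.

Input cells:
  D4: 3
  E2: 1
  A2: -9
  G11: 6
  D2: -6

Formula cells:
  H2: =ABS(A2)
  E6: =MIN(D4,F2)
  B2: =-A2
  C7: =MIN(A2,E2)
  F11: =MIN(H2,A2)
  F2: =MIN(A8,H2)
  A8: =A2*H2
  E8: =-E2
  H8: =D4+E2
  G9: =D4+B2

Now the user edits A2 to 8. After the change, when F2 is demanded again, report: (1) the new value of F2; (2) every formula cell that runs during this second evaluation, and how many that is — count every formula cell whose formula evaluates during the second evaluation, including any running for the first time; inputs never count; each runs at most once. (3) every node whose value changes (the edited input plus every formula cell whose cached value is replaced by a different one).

F2 now evaluates to 8.
Run set: A8, F2, H2 (3 run).
Changed values: A2, A8, F2, H2.

Initial pass — values computed on the first demand:
  H2 = ABS(-9) = 9
  A8 = -9 * 9 = -81
  F2 = MIN(-81, 9) = -81

Second demand — change propagation:
  H2: re-runs because A2 -9->8; new result 8.
  A8: re-runs because A2 -9->8; H2 9->8; new result 64.
  F2: re-runs because A8 -81->64; H2 9->8; new result 8.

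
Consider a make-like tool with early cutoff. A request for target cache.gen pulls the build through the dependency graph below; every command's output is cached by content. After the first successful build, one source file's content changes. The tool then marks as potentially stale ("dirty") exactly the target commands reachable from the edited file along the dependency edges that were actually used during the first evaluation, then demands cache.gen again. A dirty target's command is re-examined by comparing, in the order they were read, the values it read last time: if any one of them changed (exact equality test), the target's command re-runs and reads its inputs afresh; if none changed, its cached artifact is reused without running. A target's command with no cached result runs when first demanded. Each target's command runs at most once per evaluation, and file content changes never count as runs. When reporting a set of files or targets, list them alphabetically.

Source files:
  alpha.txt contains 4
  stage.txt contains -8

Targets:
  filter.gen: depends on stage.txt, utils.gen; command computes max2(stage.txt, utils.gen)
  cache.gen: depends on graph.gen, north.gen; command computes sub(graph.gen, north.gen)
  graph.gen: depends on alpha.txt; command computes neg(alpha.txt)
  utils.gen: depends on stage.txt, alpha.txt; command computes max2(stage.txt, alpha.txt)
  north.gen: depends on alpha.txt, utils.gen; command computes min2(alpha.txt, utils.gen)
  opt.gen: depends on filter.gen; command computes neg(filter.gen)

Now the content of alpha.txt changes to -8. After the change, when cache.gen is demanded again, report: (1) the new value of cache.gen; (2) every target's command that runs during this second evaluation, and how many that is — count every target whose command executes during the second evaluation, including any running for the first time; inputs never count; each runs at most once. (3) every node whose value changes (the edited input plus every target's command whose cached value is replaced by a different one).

Demanding cache.gen again yields 16.
4 target commands run: cache.gen, graph.gen, north.gen, utils.gen.
The nodes whose values change: alpha.txt, cache.gen, graph.gen, north.gen, utils.gen.

First demand of the output computes:
  graph.gen = neg(4) = -4
  utils.gen = max2(-8, 4) = 4
  north.gen = min2(4, 4) = 4
  cache.gen = sub(-4, 4) = -8

After the edit, cleaning proceeds:
  graph.gen: a read changed (alpha.txt 4->-8) — executes, giving 8.
  utils.gen: a read changed (alpha.txt 4->-8) — executes, giving -8.
  north.gen: a read changed (alpha.txt 4->-8; utils.gen 4->-8) — executes, giving -8.
  cache.gen: a read changed (graph.gen -4->8; north.gen 4->-8) — executes, giving 16.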